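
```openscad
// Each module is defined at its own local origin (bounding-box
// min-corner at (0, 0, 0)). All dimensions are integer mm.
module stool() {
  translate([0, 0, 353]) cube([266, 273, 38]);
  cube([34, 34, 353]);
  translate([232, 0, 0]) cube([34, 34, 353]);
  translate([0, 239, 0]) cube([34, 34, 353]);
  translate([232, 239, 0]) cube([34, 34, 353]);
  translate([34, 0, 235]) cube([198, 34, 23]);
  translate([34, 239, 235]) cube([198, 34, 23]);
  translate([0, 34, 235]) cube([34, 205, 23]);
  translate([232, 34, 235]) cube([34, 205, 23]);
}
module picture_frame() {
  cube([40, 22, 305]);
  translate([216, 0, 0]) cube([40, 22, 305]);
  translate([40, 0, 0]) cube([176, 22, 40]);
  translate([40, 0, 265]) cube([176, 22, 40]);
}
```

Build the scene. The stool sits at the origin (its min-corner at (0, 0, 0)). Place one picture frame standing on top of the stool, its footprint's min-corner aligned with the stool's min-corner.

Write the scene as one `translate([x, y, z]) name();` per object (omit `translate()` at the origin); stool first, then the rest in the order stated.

stool();
translate([0, 0, 391]) picture_frame();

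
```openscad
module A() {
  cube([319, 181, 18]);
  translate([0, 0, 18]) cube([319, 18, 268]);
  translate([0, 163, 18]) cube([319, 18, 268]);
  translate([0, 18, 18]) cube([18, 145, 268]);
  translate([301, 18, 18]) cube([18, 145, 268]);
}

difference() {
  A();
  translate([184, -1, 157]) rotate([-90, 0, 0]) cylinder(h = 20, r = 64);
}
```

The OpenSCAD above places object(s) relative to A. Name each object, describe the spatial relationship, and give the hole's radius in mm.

A is an open box. The open box has a circular hole through its front wall. The hole's radius is 64 mm.

The subtracted cylinder has r = 64 mm.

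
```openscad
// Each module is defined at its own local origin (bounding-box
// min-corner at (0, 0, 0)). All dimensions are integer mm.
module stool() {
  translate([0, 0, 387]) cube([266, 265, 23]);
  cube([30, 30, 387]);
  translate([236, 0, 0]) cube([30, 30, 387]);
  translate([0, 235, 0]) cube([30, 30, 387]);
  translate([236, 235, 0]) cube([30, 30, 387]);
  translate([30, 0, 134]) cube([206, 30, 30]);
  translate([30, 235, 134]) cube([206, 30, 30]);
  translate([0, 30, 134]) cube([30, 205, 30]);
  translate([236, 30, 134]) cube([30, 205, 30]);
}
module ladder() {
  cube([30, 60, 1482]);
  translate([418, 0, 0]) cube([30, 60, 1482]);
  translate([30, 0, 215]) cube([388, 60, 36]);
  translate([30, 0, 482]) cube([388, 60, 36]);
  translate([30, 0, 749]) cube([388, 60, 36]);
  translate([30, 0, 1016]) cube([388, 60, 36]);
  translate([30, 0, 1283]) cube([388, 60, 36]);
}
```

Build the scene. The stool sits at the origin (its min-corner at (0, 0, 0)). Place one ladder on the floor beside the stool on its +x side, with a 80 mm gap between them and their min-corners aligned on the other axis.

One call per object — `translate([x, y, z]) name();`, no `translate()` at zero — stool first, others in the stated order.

stool();
translate([346, 0, 0]) ladder();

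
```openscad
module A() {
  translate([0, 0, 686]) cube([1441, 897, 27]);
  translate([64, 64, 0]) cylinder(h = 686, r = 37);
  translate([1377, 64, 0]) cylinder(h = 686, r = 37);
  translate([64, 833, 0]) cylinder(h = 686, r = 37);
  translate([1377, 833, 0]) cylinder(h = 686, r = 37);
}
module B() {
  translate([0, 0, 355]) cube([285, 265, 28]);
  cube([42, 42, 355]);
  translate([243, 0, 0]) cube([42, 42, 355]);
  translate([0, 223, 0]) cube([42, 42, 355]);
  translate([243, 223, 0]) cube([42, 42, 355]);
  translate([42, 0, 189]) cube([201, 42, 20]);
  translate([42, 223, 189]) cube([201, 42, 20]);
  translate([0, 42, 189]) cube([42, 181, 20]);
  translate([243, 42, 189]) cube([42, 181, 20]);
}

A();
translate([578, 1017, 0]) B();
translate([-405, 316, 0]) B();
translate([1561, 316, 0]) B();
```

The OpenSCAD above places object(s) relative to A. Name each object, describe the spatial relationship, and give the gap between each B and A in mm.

Each stool's nearest face is 120 mm from the table's bounding box.

A is a table. B is a stool. Three stools sit around the table at the +y, −x, +x sides. The gap between each stool and the table is 120 mm.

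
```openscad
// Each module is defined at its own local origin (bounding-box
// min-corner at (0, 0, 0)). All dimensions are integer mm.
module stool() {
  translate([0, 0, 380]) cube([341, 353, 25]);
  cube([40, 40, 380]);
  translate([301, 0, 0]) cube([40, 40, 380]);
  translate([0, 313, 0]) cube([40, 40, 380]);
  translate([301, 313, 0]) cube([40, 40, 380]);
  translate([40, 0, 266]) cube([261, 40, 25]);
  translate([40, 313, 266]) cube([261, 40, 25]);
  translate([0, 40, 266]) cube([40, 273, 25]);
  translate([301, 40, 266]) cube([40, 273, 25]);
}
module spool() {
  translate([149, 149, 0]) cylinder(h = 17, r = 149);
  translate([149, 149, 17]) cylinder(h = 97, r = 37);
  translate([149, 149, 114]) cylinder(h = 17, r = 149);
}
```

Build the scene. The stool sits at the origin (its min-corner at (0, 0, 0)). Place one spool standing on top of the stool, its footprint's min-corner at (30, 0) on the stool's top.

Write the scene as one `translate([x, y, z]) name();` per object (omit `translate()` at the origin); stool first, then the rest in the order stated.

stool();
translate([30, 0, 405]) spool();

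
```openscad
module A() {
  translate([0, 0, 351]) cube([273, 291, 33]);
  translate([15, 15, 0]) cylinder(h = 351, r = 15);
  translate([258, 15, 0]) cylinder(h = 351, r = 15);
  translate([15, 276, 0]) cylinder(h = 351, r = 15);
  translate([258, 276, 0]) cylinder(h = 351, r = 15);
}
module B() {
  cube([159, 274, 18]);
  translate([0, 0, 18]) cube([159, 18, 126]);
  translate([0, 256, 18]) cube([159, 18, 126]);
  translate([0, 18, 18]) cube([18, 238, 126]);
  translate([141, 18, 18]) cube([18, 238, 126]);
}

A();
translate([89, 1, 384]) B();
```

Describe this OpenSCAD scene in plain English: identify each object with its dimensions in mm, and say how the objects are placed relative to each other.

A is a four-legged stool. The seat is a 273×291×33 mm slab whose top surface is at z = 384 mm; four round legs, each 30 mm in diameter, run from the floor (z = 0) to the underside of the seat, each leg's axis is inset half a diameter from the nearest pair of seat edges (so the leg's bounding box is flush with the corner).

B is an open-topped rectangular box: outside dimensions 159×274×144 mm, with a uniform wall and base thickness of 18 mm. The base is a full 159×274 slab on the floor; four walls sit on top of the base. The front and back walls (the −y and +y sides) span the full width; the two side walls fit between them.

The open box is on top of the stool.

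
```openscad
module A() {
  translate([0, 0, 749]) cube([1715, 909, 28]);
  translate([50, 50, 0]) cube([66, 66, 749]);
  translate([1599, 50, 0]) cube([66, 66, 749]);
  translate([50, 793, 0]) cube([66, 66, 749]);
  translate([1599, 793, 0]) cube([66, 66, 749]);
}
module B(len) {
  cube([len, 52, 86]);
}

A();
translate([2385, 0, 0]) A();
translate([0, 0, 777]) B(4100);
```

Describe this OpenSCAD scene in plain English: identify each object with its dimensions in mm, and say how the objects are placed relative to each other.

A is a rectangular dining table. The top is 1715×909×28 mm with its upper surface at z = 777 mm. It stands on four 66×66 mm square legs, each inset 50 mm from the nearest pair of top edges, running from the floor to the underside of the top.

B is a rectangular beam 4100 mm long (x), 52 mm deep (y), 86 mm thick (z).

The beam spans the tops of two tables placed 670 mm apart, resting at z = 777 mm.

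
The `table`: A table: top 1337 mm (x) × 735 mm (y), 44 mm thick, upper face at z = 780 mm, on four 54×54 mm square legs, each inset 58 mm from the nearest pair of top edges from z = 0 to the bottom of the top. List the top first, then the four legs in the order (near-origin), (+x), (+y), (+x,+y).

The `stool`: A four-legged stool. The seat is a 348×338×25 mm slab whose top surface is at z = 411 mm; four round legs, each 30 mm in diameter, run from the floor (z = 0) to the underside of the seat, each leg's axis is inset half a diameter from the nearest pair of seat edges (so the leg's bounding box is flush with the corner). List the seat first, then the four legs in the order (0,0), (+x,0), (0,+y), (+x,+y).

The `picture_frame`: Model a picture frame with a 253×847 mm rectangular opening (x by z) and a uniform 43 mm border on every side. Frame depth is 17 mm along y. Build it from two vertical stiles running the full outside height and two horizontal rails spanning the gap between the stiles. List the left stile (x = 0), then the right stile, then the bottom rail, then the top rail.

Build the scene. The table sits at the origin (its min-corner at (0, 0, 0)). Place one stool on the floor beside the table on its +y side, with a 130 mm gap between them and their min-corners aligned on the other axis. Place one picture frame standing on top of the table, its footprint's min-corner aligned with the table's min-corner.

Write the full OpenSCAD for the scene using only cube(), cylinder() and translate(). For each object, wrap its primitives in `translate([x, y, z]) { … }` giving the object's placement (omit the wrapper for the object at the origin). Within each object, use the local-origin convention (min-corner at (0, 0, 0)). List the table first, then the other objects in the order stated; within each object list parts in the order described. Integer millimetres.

translate([0, 0, 736]) cube([1337, 735, 44]);
translate([58, 58, 0]) cube([54, 54, 736]);
translate([1225, 58, 0]) cube([54, 54, 736]);
translate([58, 623, 0]) cube([54, 54, 736]);
translate([1225, 623, 0]) cube([54, 54, 736]);
translate([0, 865, 0]) {
  translate([0, 0, 386]) cube([348, 338, 25]);
  translate([15, 15, 0]) cylinder(h = 386, r = 15);
  translate([333, 15, 0]) cylinder(h = 386, r = 15);
  translate([15, 323, 0]) cylinder(h = 386, r = 15);
  translate([333, 323, 0]) cylinder(h = 386, r = 15);
}
translate([0, 0, 780]) {
  cube([43, 17, 933]);
  translate([296, 0, 0]) cube([43, 17, 933]);
  translate([43, 0, 0]) cube([253, 17, 43]);
  translate([43, 0, 890]) cube([253, 17, 43]);
}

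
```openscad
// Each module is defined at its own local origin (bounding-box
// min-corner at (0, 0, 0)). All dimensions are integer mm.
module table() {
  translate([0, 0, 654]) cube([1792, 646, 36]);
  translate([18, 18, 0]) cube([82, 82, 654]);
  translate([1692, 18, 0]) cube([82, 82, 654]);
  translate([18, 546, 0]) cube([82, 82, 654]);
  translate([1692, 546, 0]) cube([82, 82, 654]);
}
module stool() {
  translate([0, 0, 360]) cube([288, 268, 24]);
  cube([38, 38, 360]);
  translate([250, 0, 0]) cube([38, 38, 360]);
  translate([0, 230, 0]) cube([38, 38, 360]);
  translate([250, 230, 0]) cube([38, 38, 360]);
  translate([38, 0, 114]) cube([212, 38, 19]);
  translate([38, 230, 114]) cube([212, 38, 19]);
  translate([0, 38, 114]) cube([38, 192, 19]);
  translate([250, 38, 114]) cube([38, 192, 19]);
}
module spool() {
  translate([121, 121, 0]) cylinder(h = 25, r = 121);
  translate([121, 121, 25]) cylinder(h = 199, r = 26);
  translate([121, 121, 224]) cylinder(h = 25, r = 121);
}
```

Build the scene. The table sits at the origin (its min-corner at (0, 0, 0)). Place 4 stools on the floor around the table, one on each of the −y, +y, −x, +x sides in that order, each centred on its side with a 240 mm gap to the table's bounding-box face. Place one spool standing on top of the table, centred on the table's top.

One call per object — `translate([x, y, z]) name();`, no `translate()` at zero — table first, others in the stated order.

table();
translate([752, -508, 0]) stool();
translate([752, 886, 0]) stool();
translate([-528, 189, 0]) stool();
translate([2032, 189, 0]) stool();
translate([775, 202, 690]) spool();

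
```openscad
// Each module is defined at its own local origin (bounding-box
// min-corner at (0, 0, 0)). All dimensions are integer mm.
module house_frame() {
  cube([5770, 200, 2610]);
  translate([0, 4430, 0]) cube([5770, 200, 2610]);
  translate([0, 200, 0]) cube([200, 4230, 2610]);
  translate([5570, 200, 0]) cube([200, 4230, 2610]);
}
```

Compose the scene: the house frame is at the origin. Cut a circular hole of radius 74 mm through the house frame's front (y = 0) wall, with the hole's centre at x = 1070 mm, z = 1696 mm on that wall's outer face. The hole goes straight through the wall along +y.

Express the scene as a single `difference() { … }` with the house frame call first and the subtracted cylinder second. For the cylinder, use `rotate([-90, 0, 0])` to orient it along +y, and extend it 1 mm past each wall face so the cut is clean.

difference() {
  house_frame();
  translate([1070, -1, 1696]) rotate([-90, 0, 0]) cylinder(h = 202, r = 74);
}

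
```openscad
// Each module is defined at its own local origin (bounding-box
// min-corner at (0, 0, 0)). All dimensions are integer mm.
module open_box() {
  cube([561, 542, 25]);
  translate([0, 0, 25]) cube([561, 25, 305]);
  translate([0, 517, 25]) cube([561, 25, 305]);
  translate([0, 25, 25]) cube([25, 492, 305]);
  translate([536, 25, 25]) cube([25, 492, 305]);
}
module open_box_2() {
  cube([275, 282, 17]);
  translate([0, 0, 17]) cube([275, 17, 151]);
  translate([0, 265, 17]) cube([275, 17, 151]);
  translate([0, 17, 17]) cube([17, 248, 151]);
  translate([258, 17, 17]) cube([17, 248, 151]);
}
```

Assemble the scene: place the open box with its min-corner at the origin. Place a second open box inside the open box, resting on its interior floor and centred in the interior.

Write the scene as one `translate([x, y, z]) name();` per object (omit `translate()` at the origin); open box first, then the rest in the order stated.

open_box();
translate([143, 130, 25]) open_box_2();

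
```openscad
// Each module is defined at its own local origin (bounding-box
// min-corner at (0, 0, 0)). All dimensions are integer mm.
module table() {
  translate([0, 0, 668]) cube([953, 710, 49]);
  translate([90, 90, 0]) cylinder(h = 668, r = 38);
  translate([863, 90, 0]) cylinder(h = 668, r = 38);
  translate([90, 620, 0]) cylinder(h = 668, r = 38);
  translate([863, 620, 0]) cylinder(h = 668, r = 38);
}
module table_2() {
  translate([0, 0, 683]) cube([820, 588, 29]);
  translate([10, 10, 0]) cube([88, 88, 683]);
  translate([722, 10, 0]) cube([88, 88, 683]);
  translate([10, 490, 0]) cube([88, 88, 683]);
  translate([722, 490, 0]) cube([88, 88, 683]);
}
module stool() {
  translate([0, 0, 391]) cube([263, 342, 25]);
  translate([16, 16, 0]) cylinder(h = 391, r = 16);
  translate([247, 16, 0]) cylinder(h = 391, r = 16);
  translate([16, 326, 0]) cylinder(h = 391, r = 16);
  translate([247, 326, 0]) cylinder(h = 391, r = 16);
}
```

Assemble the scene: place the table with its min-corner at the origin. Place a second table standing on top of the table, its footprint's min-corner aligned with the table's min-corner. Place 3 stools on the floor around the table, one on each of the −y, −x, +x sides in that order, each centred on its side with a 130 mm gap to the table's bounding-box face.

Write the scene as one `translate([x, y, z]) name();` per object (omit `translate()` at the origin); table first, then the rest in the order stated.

table();
translate([0, 0, 717]) table_2();
translate([345, -472, 0]) stool();
translate([-393, 184, 0]) stool();
translate([1083, 184, 0]) stool();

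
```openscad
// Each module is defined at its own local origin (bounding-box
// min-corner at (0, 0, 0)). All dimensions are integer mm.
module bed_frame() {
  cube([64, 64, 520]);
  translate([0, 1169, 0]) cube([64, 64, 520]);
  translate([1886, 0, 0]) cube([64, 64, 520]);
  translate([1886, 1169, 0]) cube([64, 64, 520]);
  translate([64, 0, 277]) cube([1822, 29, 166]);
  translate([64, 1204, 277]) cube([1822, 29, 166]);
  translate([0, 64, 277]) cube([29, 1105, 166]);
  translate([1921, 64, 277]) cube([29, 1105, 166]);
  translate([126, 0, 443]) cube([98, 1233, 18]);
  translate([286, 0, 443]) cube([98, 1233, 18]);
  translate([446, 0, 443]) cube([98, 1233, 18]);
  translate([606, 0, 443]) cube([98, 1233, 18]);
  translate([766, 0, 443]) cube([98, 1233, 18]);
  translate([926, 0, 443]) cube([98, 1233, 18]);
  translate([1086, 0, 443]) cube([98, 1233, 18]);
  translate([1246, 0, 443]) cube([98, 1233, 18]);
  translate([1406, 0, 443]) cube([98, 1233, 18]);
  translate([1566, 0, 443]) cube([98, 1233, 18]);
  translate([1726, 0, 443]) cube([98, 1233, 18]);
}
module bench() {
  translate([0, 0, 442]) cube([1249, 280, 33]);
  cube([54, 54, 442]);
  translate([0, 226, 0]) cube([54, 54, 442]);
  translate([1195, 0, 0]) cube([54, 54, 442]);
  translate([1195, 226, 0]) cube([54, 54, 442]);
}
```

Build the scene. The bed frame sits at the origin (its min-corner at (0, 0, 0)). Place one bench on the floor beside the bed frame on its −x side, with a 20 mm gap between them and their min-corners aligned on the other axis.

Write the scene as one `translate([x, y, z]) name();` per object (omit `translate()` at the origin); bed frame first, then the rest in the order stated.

bed_frame();
translate([-1269, 0, 0]) bench();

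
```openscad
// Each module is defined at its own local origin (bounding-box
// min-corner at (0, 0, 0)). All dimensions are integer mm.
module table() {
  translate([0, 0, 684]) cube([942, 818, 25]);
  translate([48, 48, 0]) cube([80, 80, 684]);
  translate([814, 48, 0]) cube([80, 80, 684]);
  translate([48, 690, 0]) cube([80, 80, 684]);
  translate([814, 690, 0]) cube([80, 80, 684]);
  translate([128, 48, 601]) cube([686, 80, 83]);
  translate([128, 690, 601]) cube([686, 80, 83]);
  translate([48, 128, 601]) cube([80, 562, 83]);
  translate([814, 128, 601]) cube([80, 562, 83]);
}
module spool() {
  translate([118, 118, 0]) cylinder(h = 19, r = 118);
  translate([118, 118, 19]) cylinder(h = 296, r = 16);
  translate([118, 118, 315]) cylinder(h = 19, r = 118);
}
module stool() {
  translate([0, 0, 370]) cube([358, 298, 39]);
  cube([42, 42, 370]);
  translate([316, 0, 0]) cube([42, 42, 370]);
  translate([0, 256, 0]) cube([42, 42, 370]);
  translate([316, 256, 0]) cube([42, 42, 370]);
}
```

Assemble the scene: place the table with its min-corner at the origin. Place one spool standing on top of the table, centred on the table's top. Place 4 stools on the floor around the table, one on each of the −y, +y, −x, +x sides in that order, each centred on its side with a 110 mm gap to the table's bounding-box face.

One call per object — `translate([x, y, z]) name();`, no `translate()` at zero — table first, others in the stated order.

table();
translate([353, 291, 709]) spool();
translate([292, -408, 0]) stool();
translate([292, 928, 0]) stool();
translate([-468, 260, 0]) stool();
translate([1052, 260, 0]) stool();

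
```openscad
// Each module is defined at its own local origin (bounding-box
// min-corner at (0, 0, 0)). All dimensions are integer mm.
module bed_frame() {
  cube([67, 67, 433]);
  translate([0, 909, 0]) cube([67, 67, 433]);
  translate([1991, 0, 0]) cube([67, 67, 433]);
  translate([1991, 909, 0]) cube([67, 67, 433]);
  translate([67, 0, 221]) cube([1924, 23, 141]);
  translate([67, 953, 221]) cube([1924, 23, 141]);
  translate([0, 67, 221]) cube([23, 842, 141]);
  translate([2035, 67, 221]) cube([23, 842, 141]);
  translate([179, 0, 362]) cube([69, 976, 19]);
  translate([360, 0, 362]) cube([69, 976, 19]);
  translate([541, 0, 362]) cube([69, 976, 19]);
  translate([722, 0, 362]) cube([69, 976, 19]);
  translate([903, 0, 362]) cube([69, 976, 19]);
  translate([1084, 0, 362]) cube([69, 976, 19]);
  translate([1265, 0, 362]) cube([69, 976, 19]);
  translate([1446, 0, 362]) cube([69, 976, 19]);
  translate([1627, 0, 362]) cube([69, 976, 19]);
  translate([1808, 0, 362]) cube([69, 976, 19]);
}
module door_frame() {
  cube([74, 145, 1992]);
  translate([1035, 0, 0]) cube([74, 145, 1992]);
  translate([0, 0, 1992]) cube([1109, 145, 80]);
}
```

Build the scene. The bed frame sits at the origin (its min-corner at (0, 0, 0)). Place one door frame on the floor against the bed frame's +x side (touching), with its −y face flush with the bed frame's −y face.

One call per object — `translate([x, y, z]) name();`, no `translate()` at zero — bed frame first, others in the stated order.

bed_frame();
translate([2058, 0, 0]) door_frame();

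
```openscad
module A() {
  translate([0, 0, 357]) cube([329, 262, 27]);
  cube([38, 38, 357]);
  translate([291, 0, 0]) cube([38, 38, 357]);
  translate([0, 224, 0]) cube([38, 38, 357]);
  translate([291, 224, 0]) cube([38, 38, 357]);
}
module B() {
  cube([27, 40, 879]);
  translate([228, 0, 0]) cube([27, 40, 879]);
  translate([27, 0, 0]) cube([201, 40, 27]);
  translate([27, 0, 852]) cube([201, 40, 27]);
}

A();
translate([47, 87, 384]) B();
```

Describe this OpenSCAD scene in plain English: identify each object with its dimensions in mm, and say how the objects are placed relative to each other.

A is a four-legged stool. The seat is 329×262 mm, 27 mm thick, top at z = 384 mm. It stands on four square legs, each 38×38 mm in cross-section, from z = 0 to the seat underside, each flush with a corner of the seat.

B is a rectangular picture frame lying in the x–z plane (depth along y). The opening is 201 mm wide (x) by 825 mm tall (z), surrounded by a border 27 mm wide on all four sides. The frame is 40 mm deep and is made of two full-height vertical stiles with two horizontal rails fitted between them.

The picture frame is on top of the stool.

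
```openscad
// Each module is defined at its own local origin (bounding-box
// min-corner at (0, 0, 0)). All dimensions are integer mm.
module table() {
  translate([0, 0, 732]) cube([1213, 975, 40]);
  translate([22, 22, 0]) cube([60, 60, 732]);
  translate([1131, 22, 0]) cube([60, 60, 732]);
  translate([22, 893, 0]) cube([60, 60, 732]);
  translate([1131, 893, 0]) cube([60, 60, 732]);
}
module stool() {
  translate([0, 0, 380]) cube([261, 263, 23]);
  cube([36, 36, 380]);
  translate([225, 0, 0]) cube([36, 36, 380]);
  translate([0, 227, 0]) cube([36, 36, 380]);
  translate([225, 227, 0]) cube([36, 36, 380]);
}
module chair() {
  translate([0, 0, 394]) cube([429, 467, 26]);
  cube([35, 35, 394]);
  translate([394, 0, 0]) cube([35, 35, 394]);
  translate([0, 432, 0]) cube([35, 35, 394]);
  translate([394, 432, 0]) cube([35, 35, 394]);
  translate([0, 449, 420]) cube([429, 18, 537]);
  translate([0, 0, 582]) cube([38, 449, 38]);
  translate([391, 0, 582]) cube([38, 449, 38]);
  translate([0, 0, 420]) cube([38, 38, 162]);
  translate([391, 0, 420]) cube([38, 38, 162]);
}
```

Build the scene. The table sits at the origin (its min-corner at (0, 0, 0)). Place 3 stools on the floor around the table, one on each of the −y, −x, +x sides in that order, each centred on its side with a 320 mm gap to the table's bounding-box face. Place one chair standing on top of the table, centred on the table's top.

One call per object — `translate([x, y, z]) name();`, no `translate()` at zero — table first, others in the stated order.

table();
translate([476, -583, 0]) stool();
translate([-581, 356, 0]) stool();
translate([1533, 356, 0]) stool();
translate([392, 254, 772]) chair();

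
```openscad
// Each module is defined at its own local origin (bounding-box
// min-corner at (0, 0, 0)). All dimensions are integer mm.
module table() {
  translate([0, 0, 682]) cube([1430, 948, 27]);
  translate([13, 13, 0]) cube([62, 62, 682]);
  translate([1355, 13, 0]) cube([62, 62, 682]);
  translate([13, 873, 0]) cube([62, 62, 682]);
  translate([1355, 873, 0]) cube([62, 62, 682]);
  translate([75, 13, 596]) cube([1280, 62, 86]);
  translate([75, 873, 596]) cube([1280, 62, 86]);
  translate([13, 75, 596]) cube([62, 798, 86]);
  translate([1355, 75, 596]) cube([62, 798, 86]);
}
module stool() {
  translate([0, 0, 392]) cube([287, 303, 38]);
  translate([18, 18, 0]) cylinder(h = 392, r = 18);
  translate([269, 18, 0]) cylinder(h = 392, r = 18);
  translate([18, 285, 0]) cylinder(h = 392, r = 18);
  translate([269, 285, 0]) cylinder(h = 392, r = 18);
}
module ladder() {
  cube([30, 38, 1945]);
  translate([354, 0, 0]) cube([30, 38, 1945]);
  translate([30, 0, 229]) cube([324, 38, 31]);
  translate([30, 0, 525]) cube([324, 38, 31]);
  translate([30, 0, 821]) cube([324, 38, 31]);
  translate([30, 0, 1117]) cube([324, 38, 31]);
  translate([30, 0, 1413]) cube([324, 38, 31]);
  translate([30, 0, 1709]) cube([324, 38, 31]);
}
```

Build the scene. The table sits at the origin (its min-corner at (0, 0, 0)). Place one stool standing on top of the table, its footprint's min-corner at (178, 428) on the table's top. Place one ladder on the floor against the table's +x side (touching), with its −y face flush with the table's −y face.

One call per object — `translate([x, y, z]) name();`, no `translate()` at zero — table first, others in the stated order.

table();
translate([178, 428, 709]) stool();
translate([1430, 0, 0]) ladder();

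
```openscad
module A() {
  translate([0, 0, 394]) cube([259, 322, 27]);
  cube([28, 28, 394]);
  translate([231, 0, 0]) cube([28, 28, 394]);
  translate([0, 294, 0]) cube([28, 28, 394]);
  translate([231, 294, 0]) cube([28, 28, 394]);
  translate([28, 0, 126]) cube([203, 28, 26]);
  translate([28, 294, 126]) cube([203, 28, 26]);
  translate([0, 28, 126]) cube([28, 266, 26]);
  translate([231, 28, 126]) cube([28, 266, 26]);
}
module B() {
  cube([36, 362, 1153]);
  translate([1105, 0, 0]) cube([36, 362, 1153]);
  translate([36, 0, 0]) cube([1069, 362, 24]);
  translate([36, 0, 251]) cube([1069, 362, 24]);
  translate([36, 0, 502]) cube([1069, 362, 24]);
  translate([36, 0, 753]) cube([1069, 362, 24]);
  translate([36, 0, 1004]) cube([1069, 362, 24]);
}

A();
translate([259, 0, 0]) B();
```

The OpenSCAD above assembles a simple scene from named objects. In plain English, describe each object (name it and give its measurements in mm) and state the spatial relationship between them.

A is a simple wooden stool: a rectangular seat 259 mm (x) by 322 mm (y), 27 mm thick, top face at z = 421 mm, on four square legs, each 28×28 mm in cross-section. The legs rest on z = 0, each flush with a corner of the seat. Four stretchers, 28 mm wide and 26 mm tall, connect adjacent legs with their undersides at z = 126 mm, each running between the inner faces of the legs it joins and aligned with the legs' outer faces on the other axis.

B is a bookshelf 1141 mm wide overall, 362 mm deep and 1153 mm tall. The two sides are 36 mm thick vertical panels. 5 horizontal shelves of 24 mm thickness span between the inner faces of the sides; the lowest shelf sits on the floor and shelves are stacked with a clear vertical gap of 227 mm between each pair.

The bookshelf is against the stool's +x side, with their −y faces flush.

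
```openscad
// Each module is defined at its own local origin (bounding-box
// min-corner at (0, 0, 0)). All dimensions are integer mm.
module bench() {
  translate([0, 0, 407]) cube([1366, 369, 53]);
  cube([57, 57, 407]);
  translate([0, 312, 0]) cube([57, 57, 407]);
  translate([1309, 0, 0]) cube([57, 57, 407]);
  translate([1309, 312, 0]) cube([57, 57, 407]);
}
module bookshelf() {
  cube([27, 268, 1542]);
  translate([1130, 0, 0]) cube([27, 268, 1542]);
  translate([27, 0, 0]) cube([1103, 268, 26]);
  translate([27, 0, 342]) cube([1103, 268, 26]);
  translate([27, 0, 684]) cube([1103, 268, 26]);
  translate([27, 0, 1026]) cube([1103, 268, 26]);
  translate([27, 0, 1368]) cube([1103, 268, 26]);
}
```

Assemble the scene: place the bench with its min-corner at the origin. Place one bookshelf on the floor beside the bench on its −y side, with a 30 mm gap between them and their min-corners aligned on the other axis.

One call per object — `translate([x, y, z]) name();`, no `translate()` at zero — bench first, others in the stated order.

bench();
translate([0, -298, 0]) bookshelf();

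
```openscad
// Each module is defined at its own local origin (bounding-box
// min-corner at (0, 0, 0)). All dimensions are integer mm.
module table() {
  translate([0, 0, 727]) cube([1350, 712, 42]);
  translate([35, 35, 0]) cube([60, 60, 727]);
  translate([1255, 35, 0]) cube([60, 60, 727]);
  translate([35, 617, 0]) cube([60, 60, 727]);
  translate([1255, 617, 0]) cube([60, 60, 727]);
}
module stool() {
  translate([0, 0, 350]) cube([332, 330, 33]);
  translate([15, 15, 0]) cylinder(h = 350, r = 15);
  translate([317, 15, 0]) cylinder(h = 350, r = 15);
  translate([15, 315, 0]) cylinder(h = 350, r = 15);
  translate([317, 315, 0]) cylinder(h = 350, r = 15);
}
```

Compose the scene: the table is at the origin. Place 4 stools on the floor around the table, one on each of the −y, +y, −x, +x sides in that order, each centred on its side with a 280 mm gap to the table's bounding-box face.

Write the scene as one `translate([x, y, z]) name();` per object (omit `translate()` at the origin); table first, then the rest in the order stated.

table();
translate([509, -610, 0]) stool();
translate([509, 992, 0]) stool();
translate([-612, 191, 0]) stool();
translate([1630, 191, 0]) stool();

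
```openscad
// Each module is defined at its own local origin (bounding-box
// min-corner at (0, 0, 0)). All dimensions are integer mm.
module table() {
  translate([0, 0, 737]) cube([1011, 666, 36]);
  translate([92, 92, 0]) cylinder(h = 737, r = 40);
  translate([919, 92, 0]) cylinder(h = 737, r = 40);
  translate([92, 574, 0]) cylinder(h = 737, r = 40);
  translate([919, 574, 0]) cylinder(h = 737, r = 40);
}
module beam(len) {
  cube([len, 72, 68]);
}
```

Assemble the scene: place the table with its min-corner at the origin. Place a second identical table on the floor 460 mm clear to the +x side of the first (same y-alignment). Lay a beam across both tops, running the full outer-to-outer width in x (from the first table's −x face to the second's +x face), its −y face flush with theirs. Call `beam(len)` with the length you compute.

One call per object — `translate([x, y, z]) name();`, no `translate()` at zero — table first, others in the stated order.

table();
translate([1471, 0, 0]) table();
translate([0, 0, 773]) beam(2482);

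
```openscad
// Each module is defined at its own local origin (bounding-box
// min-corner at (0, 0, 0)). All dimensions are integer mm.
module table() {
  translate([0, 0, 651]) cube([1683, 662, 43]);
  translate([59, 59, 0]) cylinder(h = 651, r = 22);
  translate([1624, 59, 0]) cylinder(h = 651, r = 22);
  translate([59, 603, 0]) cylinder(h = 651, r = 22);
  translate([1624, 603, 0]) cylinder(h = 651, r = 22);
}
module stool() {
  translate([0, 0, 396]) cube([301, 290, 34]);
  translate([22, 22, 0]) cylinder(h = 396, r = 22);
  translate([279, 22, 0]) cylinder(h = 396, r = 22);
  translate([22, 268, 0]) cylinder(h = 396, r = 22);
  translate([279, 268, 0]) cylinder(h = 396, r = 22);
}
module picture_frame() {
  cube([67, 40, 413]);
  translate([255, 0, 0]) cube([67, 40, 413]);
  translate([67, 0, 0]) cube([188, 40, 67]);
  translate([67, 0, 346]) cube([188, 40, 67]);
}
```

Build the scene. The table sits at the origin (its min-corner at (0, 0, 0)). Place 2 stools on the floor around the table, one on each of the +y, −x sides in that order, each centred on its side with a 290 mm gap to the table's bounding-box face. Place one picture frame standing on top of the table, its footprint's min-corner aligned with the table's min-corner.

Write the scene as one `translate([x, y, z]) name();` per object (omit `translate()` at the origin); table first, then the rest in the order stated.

table();
translate([691, 952, 0]) stool();
translate([-591, 186, 0]) stool();
translate([0, 0, 694]) picture_frame();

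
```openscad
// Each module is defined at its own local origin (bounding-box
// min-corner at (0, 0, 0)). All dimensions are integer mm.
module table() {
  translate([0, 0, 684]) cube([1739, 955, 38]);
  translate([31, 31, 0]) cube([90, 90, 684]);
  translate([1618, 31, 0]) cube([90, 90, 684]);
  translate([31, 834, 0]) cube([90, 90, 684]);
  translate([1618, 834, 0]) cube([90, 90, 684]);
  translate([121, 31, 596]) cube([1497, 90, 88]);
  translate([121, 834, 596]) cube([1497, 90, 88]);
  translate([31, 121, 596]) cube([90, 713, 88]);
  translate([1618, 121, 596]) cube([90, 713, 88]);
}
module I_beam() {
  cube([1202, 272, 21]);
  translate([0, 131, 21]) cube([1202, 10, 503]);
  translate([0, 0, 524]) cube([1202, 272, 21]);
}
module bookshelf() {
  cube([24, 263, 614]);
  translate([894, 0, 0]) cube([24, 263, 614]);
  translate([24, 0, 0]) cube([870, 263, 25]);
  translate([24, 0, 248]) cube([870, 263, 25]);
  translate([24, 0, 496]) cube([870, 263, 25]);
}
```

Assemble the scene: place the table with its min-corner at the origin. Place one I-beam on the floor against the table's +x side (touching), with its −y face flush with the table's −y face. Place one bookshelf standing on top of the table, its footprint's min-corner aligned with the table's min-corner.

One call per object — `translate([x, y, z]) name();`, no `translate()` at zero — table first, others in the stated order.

table();
translate([1739, 0, 0]) I_beam();
translate([0, 0, 722]) bookshelf();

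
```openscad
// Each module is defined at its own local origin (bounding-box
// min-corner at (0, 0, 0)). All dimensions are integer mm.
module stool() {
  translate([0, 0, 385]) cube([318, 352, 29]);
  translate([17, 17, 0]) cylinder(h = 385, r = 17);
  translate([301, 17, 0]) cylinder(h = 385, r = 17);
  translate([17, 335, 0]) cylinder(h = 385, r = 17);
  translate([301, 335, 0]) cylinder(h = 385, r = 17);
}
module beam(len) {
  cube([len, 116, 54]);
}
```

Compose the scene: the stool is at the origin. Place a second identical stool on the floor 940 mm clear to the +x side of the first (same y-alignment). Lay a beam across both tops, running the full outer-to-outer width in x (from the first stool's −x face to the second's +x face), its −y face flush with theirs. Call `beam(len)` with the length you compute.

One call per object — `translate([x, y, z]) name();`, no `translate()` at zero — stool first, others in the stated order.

stool();
translate([1258, 0, 0]) stool();
translate([0, 0, 414]) beam(1576);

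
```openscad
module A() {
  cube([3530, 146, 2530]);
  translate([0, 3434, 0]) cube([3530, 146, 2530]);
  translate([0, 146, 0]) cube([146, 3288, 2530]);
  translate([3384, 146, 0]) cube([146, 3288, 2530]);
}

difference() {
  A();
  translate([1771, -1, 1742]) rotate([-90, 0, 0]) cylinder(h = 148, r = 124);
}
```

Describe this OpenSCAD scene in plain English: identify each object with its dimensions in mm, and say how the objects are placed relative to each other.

A is the wall frame of a small rectangular building: four walls, each 2530 mm tall and 146 mm thick, enclosing a footprint 3530 mm (x) by 3580 mm (y) outside-to-outside, with no floor or roof. The front and back walls (the −y and +y sides) span the full width; the two side walls fit between them.

The house frame has a circular hole of radius 124 mm through its front wall, centred at (x = 1771, z = 1742).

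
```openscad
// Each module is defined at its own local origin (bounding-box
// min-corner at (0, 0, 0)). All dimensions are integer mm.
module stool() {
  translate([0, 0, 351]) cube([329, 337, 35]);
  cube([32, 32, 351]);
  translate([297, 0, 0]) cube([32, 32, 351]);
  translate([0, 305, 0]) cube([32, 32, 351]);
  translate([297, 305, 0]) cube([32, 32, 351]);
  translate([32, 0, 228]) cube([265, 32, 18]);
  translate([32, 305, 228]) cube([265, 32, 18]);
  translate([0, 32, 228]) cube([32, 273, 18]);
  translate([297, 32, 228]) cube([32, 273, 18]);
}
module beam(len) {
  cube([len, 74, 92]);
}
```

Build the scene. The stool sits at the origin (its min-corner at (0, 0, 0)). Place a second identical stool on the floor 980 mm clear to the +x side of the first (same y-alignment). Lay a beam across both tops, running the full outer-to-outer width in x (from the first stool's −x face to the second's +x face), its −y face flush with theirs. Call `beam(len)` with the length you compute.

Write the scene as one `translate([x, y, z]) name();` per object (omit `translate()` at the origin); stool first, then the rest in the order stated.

stool();
translate([1309, 0, 0]) stool();
translate([0, 0, 386]) beam(1638);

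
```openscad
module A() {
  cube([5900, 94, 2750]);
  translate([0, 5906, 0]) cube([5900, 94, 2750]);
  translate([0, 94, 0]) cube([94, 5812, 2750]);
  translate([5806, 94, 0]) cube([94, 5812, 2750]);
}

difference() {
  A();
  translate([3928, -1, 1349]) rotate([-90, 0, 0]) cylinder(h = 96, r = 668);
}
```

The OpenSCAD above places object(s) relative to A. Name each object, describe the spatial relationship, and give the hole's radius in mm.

A is a house frame. The house frame has a circular hole through its front wall. The hole's radius is 668 mm.

The subtracted cylinder has r = 668 mm.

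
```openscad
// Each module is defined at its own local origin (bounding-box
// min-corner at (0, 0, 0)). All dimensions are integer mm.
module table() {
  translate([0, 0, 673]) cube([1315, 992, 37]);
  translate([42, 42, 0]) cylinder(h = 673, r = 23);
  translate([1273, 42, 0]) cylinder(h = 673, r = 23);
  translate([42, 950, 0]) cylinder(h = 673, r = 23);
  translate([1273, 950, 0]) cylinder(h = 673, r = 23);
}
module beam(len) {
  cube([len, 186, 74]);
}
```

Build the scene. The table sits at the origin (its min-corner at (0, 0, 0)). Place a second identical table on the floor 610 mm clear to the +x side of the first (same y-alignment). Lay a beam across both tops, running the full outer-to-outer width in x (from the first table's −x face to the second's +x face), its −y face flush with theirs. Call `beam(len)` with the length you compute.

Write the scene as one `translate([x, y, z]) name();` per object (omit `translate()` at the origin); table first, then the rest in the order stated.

table();
translate([1925, 0, 0]) table();
translate([0, 0, 710]) beam(3240);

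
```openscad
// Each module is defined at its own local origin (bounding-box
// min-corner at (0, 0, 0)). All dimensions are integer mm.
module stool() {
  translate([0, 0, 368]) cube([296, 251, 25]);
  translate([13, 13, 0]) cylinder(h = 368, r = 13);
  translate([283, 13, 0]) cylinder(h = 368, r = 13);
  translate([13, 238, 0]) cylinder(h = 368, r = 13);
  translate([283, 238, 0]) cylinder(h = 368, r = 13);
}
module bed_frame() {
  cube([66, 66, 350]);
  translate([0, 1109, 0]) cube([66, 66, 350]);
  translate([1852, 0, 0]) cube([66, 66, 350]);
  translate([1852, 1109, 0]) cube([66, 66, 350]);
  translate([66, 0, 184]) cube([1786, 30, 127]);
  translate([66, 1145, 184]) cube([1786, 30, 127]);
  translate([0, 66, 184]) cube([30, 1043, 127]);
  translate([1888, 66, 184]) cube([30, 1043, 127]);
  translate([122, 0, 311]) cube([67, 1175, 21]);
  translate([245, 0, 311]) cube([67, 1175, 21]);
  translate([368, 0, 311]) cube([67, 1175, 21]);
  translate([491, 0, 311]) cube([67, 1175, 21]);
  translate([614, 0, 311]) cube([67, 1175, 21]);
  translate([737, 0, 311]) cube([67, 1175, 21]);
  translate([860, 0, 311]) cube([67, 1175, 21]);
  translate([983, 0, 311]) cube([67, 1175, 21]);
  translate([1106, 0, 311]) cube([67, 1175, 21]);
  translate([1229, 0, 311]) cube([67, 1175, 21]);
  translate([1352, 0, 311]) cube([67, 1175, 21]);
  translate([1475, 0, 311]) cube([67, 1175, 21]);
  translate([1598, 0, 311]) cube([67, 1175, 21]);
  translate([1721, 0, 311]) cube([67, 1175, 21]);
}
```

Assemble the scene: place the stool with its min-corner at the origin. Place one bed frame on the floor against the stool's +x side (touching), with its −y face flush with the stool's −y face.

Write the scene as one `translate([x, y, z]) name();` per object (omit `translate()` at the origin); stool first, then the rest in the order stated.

stool();
translate([296, 0, 0]) bed_frame();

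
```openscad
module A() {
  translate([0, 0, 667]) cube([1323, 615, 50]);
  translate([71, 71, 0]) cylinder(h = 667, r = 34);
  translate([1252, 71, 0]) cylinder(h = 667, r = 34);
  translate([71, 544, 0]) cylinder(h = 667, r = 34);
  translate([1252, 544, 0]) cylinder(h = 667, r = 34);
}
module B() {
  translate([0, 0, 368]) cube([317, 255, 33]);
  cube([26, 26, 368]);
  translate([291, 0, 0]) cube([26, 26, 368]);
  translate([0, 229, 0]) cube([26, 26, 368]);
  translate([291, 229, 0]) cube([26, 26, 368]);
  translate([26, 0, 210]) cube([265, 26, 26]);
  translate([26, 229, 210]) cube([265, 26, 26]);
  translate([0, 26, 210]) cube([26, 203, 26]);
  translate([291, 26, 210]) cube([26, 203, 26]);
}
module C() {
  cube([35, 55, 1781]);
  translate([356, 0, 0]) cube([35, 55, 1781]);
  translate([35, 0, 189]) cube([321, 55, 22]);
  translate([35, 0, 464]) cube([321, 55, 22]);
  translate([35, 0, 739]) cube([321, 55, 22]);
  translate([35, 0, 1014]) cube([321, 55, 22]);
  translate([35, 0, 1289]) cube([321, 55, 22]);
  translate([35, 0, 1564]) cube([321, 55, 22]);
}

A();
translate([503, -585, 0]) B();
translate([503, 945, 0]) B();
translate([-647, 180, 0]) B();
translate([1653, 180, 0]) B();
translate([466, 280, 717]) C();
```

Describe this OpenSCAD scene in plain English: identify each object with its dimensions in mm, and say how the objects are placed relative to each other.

A is a rectangular dining table. The top is 1323×615×50 mm with its upper surface at z = 717 mm. It stands on four round legs of 68 mm diameter, each leg's bounding box inset 37 mm from the nearest pair of top edges, running from the floor to the underside of the top.

B is a four-legged stool. The seat is 317×255 mm, 33 mm thick, top at z = 401 mm. It stands on four square legs, each 26×26 mm in cross-section, from z = 0 to the seat underside, each flush with a corner of the seat. Four stretchers, 26 mm wide and 26 mm tall, connect adjacent legs with their undersides at z = 210 mm, each running between the inner faces of the legs it joins and aligned with the legs' outer faces on the other axis.

C is a straight ladder. Two 35×55 mm vertical rails, 1781 mm tall, stand 391 mm apart (outside-to-outside) with their front faces coplanar on the −y side. 6 rungs, each 55 mm deep and 22 mm tall, span between the inner faces of the rails, front faces flush with the rails. The lowest rung's underside is at z = 189 mm and rungs are spaced 275 mm apart (underside to underside).

Four stools sit around the table at the −y, +y, −x, +x sides. The ladder is on top of the table, centred.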